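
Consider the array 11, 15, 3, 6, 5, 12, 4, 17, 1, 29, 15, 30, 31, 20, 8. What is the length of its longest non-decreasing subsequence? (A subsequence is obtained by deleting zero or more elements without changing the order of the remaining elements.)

7

Let dp[i] be the longest non-decreasing subsequence ending at position i. Then dp = [1, 2, 1, 2, 2, 3, 2, 4, 1, 5, 4, 6, 7, 5, 3].
The maximum is 7; one witness is 3, 6, 12, 17, 29, 30, 31 at positions 3,4,6,8,10,12,13.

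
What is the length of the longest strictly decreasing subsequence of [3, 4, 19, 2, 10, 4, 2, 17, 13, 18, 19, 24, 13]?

4

Let dp[i] be the longest decreasing subsequence ending at position i. Then dp = [1, 1, 1, 2, 2, 3, 4, 2, 3, 2, 1, 1, 3].
The maximum is 4; one witness is 19, 10, 4, 2 at positions 3,5,6,7.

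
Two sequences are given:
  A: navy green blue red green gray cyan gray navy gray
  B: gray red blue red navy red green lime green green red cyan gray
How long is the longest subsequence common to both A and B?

5

Backtracking the LCS table gives one alignment: navy (A1,B5) → green (A2,B10) → red (A4,B11) → cyan (A7,B12) → gray (A10,B13).
So the longest common subsequence has length 5.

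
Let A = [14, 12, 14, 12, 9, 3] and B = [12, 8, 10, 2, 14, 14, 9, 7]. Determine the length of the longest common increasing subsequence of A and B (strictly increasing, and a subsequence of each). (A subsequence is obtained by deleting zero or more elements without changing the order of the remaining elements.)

For each value that appears in both, track the longest common increasing run ending there.
The best achievable length is 2; one witness is 12, 14 (A-positions 2,3, B-positions 1,5).

2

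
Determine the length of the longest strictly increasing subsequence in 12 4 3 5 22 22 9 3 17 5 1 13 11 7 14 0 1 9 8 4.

One longest increasing subsequence is 4, 5, 9, 13, 14 (positions 2,4,7,12,15), of length 5; no longer one exists.

5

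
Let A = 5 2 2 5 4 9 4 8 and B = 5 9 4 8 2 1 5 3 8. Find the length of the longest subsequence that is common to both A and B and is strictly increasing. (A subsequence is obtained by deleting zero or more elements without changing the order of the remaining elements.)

A longest common strictly increasing subsequence is 2, 5, 8 (length 3); it appears in order in both A and B, and no longer such subsequence exists.

3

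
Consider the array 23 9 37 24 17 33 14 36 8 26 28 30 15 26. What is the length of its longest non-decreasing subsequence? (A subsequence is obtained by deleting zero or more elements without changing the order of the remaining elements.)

5

Let dp[i] be the longest non-decreasing subsequence ending at position i. Then dp = [1, 1, 2, 2, 2, 3, 2, 4, 1, 3, 4, 5, 3, 4].
The maximum is 5; one witness is 23, 24, 26, 28, 30 at positions 1,4,10,11,12.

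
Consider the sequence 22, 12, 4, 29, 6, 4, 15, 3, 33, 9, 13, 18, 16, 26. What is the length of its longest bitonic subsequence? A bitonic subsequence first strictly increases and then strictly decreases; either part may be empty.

6

One longest bitonic subsequence is 4, 6, 15, 33, 18, 16 (positions 3,5,7,9,12,13): it rises to 33 then falls. Length 6 is optimal.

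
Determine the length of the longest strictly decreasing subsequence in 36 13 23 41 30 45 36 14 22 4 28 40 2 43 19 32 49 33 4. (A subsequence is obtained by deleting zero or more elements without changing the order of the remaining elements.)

5

Let dp[i] be the longest decreasing subsequence ending at position i. Then dp = [1, 2, 2, 1, 2, 1, 2, 3, 3, 4, 3, 2, 5, 2, 4, 3, 1, 3, 5].
The maximum is 5; one witness is 36, 23, 14, 4, 2 at positions 1,3,8,10,13.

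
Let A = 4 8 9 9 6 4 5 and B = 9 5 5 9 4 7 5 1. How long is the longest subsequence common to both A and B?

A longest common subsequence is 9, 9, 4, 5 (length 4); the LCS DP confirms no longer common subsequence exists.

4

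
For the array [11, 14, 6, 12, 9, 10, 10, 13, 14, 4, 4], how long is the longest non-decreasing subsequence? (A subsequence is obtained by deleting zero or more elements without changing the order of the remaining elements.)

6

Scanning left to right, the best length ending at each element is: 11→1, 14→2, 6→1, 12→2, 9→2, 10→3, 10→4, 13→5, 14→6, 4→1, 4→2.
So the longest non-decreasing subsequence has length 6, e.g. 6, 9, 10, 10, 13, 14.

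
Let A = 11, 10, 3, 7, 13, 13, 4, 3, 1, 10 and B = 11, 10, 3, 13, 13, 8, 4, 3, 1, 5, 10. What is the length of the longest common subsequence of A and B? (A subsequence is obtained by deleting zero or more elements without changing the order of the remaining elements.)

9

A longest common subsequence is 11, 10, 3, 13, 13, 4, 3, 1, 10 (length 9); the LCS DP confirms no longer common subsequence exists.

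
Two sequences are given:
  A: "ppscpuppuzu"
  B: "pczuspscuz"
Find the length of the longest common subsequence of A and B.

A longest common subsequence is ppscuz (length 6); the LCS DP confirms no longer common subsequence exists.

6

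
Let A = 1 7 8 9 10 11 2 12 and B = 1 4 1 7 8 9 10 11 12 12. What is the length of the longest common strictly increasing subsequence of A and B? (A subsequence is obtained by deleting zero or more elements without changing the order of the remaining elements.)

For each value that appears in both, track the longest common increasing run ending there.
The best achievable length is 7; one witness is 1, 7, 8, 9, 10, 11, 12 (A-positions 1,2,3,4,5,6,8, B-positions 1,4,5,6,7,8,9).

7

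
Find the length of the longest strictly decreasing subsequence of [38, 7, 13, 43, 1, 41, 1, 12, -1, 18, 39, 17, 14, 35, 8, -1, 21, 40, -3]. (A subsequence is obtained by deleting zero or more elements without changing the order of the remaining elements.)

One longest decreasing subsequence is 43, 41, 18, 17, 14, 8, -1, -3 (positions 4,6,10,12,13,15,16,19), of length 8; no longer one exists.

8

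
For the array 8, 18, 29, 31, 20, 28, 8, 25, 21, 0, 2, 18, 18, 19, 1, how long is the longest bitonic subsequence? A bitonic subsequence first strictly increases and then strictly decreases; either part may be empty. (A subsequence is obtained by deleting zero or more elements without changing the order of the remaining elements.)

9

One longest bitonic subsequence is 8, 18, 29, 31, 28, 25, 21, 19, 1 (positions 1,2,3,4,6,8,9,14,15): it rises to 31 then falls. Length 9 is optimal.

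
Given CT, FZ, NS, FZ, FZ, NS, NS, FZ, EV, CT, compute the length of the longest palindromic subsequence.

8

One longest palindromic subsequence is CT FZ NS FZ FZ NS FZ CT (positions 1,2,3,4,5,7,8,10); it reads the same forward and backward, and the interval DP gives dp[1][10] = 8.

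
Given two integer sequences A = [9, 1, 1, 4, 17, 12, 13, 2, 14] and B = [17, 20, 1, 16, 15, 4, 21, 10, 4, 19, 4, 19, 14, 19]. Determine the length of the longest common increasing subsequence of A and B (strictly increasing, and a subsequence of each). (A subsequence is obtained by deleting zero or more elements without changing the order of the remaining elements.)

For each value that appears in both, track the longest common increasing run ending there.
The best achievable length is 3; one witness is 1, 4, 14 (A-positions 2,4,9, B-positions 3,6,13).

3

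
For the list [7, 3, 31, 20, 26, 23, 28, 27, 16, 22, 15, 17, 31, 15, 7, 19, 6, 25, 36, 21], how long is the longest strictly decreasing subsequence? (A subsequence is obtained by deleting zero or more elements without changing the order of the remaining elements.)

Let dp[i] be the longest decreasing subsequence ending at position i. Then dp = [1, 2, 1, 2, 2, 3, 2, 3, 4, 4, 5, 5, 1, 6, 7, 5, 8, 4, 1, 5].
The maximum is 8; one witness is 31, 26, 23, 22, 17, 15, 7, 6 at positions 3,5,6,10,12,14,15,17.

8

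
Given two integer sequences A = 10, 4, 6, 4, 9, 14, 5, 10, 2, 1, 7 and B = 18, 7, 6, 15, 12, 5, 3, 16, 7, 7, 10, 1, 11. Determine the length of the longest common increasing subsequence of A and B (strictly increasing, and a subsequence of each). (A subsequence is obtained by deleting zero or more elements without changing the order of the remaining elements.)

2

For each value that appears in both, track the longest common increasing run ending there.
The best achievable length is 2; one witness is 6, 7 (A-positions 3,11, B-positions 3,9).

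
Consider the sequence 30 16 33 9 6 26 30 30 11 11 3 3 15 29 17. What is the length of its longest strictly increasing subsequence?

Scanning left to right, the best length ending at each element is: 30→1, 16→1, 33→2, 9→1, 6→1, 26→2, 30→3, 30→3, 11→2, 11→2, 3→1, 3→1, 15→3, 29→4, 17→4.
So the longest increasing subsequence has length 4, e.g. 9, 11, 15, 29.

4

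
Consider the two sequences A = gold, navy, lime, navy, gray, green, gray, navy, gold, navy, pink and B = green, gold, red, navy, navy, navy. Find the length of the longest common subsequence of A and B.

4

A longest common subsequence is gold, navy, navy, navy (length 4); the LCS DP confirms no longer common subsequence exists.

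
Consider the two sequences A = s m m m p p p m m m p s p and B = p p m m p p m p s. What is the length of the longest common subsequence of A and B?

A longest common subsequence is mmppmps (length 7); the LCS DP confirms no longer common subsequence exists.

7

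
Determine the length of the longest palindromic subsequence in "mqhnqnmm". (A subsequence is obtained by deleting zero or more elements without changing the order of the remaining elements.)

Using dp[i][j] = 2 + dp[i+1][j−1] if the ends match, else max(dp[i+1][j], dp[i][j−1]):
dp[1][8] = 5. A witness is mnqnm at positions 1,4,5,6,8.

5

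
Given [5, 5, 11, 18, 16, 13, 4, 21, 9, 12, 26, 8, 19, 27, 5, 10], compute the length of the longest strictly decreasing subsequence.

Scanning left to right, the best length ending at each element is: 5→1, 5→1, 11→1, 18→1, 16→2, 13→3, 4→4, 21→1, 9→4, 12→4, 26→1, 8→5, 19→2, 27→1, 5→6, 10→5.
So the longest decreasing subsequence has length 6, e.g. 18, 16, 13, 9, 8, 5.

6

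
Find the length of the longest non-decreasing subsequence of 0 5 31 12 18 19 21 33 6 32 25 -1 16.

7

One longest non-decreasing subsequence is 0, 5, 12, 18, 19, 21, 33 (positions 1,2,4,5,6,7,8), of length 7; no longer one exists.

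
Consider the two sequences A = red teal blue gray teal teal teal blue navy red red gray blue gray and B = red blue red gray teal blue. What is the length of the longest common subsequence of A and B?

A longest common subsequence is red, blue, gray, teal, blue (length 5); the LCS DP confirms no longer common subsequence exists.

5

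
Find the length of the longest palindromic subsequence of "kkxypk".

3

Using dp[i][j] = 2 + dp[i+1][j−1] if the ends match, else max(dp[i+1][j], dp[i][j−1]):
dp[1][6] = 3. A witness is kpk at positions 1,5,6.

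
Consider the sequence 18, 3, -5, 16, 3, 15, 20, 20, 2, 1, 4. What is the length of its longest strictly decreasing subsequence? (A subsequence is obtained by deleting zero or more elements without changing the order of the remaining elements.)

One longest decreasing subsequence is 18, 16, 3, 2, 1 (positions 1,4,5,9,10), of length 5; no longer one exists.

5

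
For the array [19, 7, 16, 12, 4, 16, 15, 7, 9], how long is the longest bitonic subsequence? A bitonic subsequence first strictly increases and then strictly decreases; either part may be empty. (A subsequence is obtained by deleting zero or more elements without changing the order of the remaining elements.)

Let inc[i] be the LIS ending at i and dec[i] the longest strictly decreasing subsequence starting at i. inc = [1, 1, 2, 2, 1, 3, 3, 2, 3], dec = [4, 2, 3, 2, 1, 3, 2, 1, 1].
max_i inc[i]+dec[i]−1 = 5, with one witness 7, 12, 16, 15, 9.

5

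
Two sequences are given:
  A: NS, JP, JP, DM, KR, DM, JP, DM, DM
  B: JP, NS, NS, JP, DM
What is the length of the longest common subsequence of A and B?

Backtracking the LCS table gives one alignment: NS (A1,B3) → JP (A7,B4) → DM (A9,B5).
So the longest common subsequence has length 3.

3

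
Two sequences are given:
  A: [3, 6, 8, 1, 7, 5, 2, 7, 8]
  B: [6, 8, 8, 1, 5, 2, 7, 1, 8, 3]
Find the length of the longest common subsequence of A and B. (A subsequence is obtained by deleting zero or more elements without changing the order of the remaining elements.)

7

Backtracking the LCS table gives one alignment: 6 (A2,B1) → 8 (A3,B3) → 1 (A4,B4) → 5 (A6,B5) → 2 (A7,B6) → 7 (A8,B7) → 8 (A9,B9).
So the longest common subsequence has length 7.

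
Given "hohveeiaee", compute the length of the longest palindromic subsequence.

Using dp[i][j] = 2 + dp[i+1][j−1] if the ends match, else max(dp[i+1][j], dp[i][j−1]):
dp[1][10] = 5. A witness is eeaee at positions 5,6,8,9,10.

5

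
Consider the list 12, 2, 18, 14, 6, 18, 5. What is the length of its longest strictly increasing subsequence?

Scanning left to right, the best length ending at each element is: 12→1, 2→1, 18→2, 14→2, 6→2, 18→3, 5→2.
So the longest increasing subsequence has length 3, e.g. 12, 14, 18.

3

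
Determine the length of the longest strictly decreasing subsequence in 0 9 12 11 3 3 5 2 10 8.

Let dp[i] be the longest decreasing subsequence ending at position i. Then dp = [1, 1, 1, 2, 3, 3, 3, 4, 3, 4].
The maximum is 4; one witness is 12, 11, 3, 2 at positions 3,4,5,8.

4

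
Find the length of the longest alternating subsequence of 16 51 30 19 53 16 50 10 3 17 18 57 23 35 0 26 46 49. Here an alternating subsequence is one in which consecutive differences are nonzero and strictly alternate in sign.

Track the best alternating length ending on an up-step vs a down-step at each position: up/down = 1/1, 2/1, 2/3, 2/3, 4/1, 1/5, 6/5, 1/7, 1/7, 8/7, 8/7, 8/1, 8/9, 10/9, 1/11, 12/11, 12/9, 12/9.
The maximum over both is 12; one such subsequence is 16, 51, 30, 53, 16, 50, 10, 57, 23, 35, 0, 26.

12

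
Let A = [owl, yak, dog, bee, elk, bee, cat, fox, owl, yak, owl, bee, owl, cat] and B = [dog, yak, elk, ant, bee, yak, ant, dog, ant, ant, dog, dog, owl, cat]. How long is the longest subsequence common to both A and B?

6

A longest common subsequence is yak, elk, bee, yak, owl, cat (length 6); the LCS DP confirms no longer common subsequence exists.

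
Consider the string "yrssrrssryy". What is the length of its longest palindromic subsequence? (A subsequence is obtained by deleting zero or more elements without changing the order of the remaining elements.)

Using dp[i][j] = 2 + dp[i+1][j−1] if the ends match, else max(dp[i+1][j], dp[i][j−1]):
dp[1][11] = 10. A witness is yrssrrssry at positions 1,2,3,4,5,6,7,8,9,11.

10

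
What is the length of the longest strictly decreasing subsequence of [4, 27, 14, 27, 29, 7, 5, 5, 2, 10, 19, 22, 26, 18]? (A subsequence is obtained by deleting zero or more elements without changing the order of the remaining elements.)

Scanning left to right, the best length ending at each element is: 4→1, 27→1, 14→2, 27→1, 29→1, 7→3, 5→4, 5→4, 2→5, 10→3, 19→2, 22→2, 26→2, 18→3.
So the longest decreasing subsequence has length 5, e.g. 27, 14, 7, 5, 2.

5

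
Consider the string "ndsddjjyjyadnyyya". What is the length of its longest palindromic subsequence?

Using dp[i][j] = 2 + dp[i+1][j−1] if the ends match, else max(dp[i+1][j], dp[i][j−1]):
dp[1][17] = 7. A witness is ndyjydn at positions 1,2,8,9,10,12,13.

7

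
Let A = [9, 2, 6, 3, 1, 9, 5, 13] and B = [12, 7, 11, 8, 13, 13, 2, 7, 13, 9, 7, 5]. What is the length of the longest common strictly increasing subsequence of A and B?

2

For each value that appears in both, track the longest common increasing run ending there.
The best achievable length is 2; one witness is 2, 13 (A-positions 2,8, B-positions 7,9).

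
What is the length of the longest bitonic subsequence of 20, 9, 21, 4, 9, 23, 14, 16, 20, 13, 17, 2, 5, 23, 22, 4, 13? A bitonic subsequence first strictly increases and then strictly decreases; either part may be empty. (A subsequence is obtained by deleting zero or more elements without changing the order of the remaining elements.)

One longest bitonic subsequence is 4, 9, 14, 16, 20, 17, 5, 4 (positions 4,5,7,8,9,11,13,16): it rises to 20 then falls. Length 8 is optimal.

8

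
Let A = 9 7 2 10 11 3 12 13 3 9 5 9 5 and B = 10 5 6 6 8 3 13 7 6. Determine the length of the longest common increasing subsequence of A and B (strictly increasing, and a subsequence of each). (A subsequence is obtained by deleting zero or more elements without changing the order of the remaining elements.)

2

A longest common strictly increasing subsequence is 10, 13 (length 2); it appears in order in both A and B, and no longer such subsequence exists.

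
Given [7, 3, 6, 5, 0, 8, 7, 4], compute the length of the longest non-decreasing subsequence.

3

One longest non-decreasing subsequence is 3, 6, 8 (positions 2,3,6), of length 3; no longer one exists.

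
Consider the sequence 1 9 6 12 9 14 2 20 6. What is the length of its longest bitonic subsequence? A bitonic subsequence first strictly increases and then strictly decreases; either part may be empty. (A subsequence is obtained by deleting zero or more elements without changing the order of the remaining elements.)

6

One longest bitonic subsequence is 1, 9, 12, 14, 20, 6 (positions 1,2,4,6,8,9): it rises to 20 then falls. Length 6 is optimal.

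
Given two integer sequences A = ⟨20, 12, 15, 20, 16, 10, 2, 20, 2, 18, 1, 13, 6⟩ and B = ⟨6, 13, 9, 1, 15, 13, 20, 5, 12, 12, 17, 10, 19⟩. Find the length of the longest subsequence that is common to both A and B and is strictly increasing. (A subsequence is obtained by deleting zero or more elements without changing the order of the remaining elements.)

2

A longest common strictly increasing subsequence is 1, 13 (length 2); it appears in order in both A and B, and no longer such subsequence exists.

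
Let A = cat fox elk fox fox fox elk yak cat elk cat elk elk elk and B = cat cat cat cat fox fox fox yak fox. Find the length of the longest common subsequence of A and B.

5

Backtracking the LCS table gives one alignment: cat (A1,B4) → fox (A2,B5) → fox (A4,B6) → fox (A5,B7) → fox (A6,B9).
So the longest common subsequence has length 5.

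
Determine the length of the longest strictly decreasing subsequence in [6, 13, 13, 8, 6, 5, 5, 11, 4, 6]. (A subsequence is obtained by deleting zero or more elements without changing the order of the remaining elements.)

5

Let dp[i] be the longest decreasing subsequence ending at position i. Then dp = [1, 1, 1, 2, 3, 4, 4, 2, 5, 3].
The maximum is 5; one witness is 13, 8, 6, 5, 4 at positions 2,4,5,6,9.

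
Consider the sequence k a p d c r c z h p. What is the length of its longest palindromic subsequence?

One longest palindromic subsequence is pcrcp (positions 3,5,6,7,10); it reads the same forward and backward, and the interval DP gives dp[1][10] = 5.

5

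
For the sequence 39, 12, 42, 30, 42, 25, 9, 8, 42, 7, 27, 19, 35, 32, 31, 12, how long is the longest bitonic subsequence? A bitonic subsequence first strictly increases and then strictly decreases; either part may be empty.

One longest bitonic subsequence is 39, 42, 30, 25, 9, 8, 7 (positions 1,3,4,6,7,8,10): it rises to 42 then falls. Length 7 is optimal.

7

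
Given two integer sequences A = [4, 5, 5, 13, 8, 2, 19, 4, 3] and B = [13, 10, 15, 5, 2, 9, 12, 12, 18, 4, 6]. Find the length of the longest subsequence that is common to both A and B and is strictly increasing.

2

A longest common strictly increasing subsequence is 2, 4 (length 2); it appears in order in both A and B, and no longer such subsequence exists.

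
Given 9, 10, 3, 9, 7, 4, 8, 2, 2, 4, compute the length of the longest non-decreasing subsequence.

One longest non-decreasing subsequence is 3, 7, 8 (positions 3,5,7), of length 3; no longer one exists.

3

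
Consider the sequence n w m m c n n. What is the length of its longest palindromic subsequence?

4

Using dp[i][j] = 2 + dp[i+1][j−1] if the ends match, else max(dp[i+1][j], dp[i][j−1]):
dp[1][7] = 4. A witness is nmmn at positions 1,3,4,7.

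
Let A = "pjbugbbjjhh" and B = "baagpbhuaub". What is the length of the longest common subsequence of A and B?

4

A longest common subsequence is pbub (length 4); the LCS DP confirms no longer common subsequence exists.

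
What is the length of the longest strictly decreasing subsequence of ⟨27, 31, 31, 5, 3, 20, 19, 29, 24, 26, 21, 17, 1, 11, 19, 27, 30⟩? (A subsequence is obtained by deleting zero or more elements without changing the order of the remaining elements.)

Scanning left to right, the best length ending at each element is: 27→1, 31→1, 31→1, 5→2, 3→3, 20→2, 19→3, 29→2, 24→3, 26→3, 21→4, 17→5, 1→6, 11→6, 19→5, 27→3, 30→2.
So the longest decreasing subsequence has length 6, e.g. 31, 29, 24, 21, 17, 1.

6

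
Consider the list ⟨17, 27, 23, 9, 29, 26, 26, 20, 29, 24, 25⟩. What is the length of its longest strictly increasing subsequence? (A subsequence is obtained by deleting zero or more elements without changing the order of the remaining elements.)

4

Scanning left to right, the best length ending at each element is: 17→1, 27→2, 23→2, 9→1, 29→3, 26→3, 26→3, 20→2, 29→4, 24→3, 25→4.
So the longest increasing subsequence has length 4, e.g. 17, 23, 26, 29.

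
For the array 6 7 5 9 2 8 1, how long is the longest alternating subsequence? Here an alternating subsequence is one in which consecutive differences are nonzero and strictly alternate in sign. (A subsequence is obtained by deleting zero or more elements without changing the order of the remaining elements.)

7

A longest alternating subsequence is 6, 7, 5, 9, 2, 8, 1 (positions 1,2,3,4,5,6,7); its 6 consecutive differences strictly alternate in sign, and length 7 is optimal.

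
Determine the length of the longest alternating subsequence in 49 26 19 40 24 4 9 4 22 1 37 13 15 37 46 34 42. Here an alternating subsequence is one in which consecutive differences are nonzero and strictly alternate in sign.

13

A longest alternating subsequence is 49, 26, 40, 4, 9, 4, 22, 1, 37, 13, 37, 34, 42 (positions 1,2,4,6,7,8,9,10,11,12,14,16,17); its 12 consecutive differences strictly alternate in sign, and length 13 is optimal.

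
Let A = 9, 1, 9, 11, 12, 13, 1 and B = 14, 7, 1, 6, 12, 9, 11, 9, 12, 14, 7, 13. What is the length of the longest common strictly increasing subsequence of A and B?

For each value that appears in both, track the longest common increasing run ending there.
The best achievable length is 5; one witness is 1, 9, 11, 12, 13 (A-positions 2,3,4,5,6, B-positions 3,6,7,9,12).

5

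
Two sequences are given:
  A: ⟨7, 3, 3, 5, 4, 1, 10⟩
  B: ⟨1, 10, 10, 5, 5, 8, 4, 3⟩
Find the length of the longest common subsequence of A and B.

Backtracking the LCS table gives one alignment: 5 (A4,B5) → 4 (A5,B7).
So the longest common subsequence has length 2.

2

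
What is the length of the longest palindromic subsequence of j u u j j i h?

4

One longest palindromic subsequence is juuj (positions 1,2,3,5); it reads the same forward and backward, and the interval DP gives dp[1][7] = 4.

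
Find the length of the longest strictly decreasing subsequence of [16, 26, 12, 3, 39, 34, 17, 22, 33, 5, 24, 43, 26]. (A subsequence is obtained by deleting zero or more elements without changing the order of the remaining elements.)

One longest decreasing subsequence is 39, 34, 17, 5 (positions 5,6,7,10), of length 4; no longer one exists.

4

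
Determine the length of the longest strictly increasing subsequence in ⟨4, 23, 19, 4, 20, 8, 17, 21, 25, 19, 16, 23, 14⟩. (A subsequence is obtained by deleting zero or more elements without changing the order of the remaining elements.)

Let dp[i] be the longest increasing subsequence ending at position i. Then dp = [1, 2, 2, 1, 3, 2, 3, 4, 5, 4, 3, 5, 3].
The maximum is 5; one witness is 4, 19, 20, 21, 25 at positions 1,3,5,8,9.

5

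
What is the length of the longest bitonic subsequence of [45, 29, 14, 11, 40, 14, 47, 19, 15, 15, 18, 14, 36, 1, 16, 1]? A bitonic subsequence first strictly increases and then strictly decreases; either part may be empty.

7

One longest bitonic subsequence is 29, 40, 47, 19, 18, 16, 1 (positions 2,5,7,8,11,15,16): it rises to 47 then falls. Length 7 is optimal.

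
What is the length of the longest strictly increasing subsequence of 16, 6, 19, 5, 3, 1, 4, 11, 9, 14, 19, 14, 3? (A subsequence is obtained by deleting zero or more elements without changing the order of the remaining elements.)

Scanning left to right, the best length ending at each element is: 16→1, 6→1, 19→2, 5→1, 3→1, 1→1, 4→2, 11→3, 9→3, 14→4, 19→5, 14→4, 3→2.
So the longest increasing subsequence has length 5, e.g. 3, 4, 11, 14, 19.

5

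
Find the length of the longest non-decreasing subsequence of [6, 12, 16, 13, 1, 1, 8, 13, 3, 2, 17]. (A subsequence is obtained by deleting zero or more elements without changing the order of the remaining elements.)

5

Scanning left to right, the best length ending at each element is: 6→1, 12→2, 16→3, 13→3, 1→1, 1→2, 8→3, 13→4, 3→3, 2→3, 17→5.
So the longest non-decreasing subsequence has length 5, e.g. 6, 12, 13, 13, 17.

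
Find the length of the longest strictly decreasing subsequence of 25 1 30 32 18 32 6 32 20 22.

3

Let dp[i] be the longest decreasing subsequence ending at position i. Then dp = [1, 2, 1, 1, 2, 1, 3, 1, 2, 2].
The maximum is 3; one witness is 25, 18, 6 at positions 1,5,7.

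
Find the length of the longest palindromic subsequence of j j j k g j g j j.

7

Using dp[i][j] = 2 + dp[i+1][j−1] if the ends match, else max(dp[i+1][j], dp[i][j−1]):
dp[1][9] = 7. A witness is jjgjgjj at positions 1,2,5,6,7,8,9.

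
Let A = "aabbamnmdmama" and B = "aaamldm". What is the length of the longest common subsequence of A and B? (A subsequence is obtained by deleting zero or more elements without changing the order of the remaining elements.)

6

A longest common subsequence is aaamdm (length 6); the LCS DP confirms no longer common subsequence exists.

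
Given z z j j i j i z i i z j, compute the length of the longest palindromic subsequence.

One longest palindromic subsequence is jiiziij (positions 3,5,7,8,9,10,12); it reads the same forward and backward, and the interval DP gives dp[1][12] = 7.

7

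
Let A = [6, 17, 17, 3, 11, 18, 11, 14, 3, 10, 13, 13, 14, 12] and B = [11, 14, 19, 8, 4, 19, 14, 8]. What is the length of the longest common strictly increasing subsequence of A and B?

2

For each value that appears in both, track the longest common increasing run ending there.
The best achievable length is 2; one witness is 11, 14 (A-positions 5,8, B-positions 1,2).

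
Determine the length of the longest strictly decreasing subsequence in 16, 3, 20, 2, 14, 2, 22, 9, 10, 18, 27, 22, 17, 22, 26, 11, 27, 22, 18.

4

Let dp[i] be the longest decreasing subsequence ending at position i. Then dp = [1, 2, 1, 3, 2, 3, 1, 3, 3, 2, 1, 2, 3, 2, 2, 4, 1, 3, 4].
The maximum is 4; one witness is 20, 18, 17, 11 at positions 3,10,13,16.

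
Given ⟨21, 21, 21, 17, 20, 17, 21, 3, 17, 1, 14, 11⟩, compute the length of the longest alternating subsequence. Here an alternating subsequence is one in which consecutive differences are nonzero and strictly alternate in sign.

Track the best alternating length ending on an up-step vs a down-step at each position: up/down = 1/1, 1/1, 1/1, 1/2, 3/2, 1/4, 5/1, 1/6, 7/6, 1/8, 9/8, 9/10.
The maximum over both is 10; one such subsequence is 21, 17, 20, 17, 21, 3, 17, 1, 14, 11.

10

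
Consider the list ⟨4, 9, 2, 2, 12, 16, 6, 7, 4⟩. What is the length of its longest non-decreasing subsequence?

One longest non-decreasing subsequence is 4, 9, 12, 16 (positions 1,2,5,6), of length 4; no longer one exists.

4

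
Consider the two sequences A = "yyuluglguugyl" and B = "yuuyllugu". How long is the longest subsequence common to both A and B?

6

A longest common subsequence is yylugu (length 6); the LCS DP confirms no longer common subsequence exists.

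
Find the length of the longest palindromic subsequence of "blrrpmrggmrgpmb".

8

One longest palindromic subsequence is bmrggrmb (positions 1,6,7,8,9,11,14,15); it reads the same forward and backward, and the interval DP gives dp[1][15] = 8.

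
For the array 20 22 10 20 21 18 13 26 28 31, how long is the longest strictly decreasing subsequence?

One longest decreasing subsequence is 22, 20, 18, 13 (positions 2,4,6,7), of length 4; no longer one exists.

4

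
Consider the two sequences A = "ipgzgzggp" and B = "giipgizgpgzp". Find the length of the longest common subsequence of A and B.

A longest common subsequence is ipgzgzp (length 7); the LCS DP confirms no longer common subsequence exists.

7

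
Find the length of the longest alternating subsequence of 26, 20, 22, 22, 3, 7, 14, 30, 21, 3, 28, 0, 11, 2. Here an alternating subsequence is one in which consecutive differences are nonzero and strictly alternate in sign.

10

A longest alternating subsequence is 26, 20, 22, 3, 30, 21, 28, 0, 11, 2 (positions 1,2,3,5,8,9,11,12,13,14); its 9 consecutive differences strictly alternate in sign, and length 10 is optimal.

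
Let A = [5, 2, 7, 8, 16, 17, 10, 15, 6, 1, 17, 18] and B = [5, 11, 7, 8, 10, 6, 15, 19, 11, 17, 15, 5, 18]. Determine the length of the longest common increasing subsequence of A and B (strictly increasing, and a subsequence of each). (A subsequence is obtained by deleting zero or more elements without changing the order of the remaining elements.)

For each value that appears in both, track the longest common increasing run ending there.
The best achievable length is 7; one witness is 5, 7, 8, 10, 15, 17, 18 (A-positions 1,3,4,7,8,11,12, B-positions 1,3,4,5,7,10,13).

7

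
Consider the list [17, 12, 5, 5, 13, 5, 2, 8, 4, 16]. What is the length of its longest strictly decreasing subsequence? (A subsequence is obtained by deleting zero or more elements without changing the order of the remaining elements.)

4

Scanning left to right, the best length ending at each element is: 17→1, 12→2, 5→3, 5→3, 13→2, 5→3, 2→4, 8→3, 4→4, 16→2.
So the longest decreasing subsequence has length 4, e.g. 17, 12, 5, 2.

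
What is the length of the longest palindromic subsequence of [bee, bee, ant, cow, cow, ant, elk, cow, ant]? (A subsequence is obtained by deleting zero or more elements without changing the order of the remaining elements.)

5

One longest palindromic subsequence is ant cow elk cow ant (positions 3,4,7,8,9); it reads the same forward and backward, and the interval DP gives dp[1][9] = 5.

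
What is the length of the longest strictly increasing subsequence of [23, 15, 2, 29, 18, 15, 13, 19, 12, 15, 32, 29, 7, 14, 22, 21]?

4

One longest increasing subsequence is 15, 18, 19, 32 (positions 2,5,8,11), of length 4; no longer one exists.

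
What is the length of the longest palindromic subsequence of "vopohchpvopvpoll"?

9

Using dp[i][j] = 2 + dp[i+1][j−1] if the ends match, else max(dp[i+1][j], dp[i][j−1]):
dp[1][16] = 9. A witness is opohchopo at positions 2,3,4,5,6,7,10,13,14.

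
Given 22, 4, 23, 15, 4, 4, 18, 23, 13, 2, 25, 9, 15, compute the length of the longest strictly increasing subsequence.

One longest increasing subsequence is 4, 15, 18, 23, 25 (positions 2,4,7,8,11), of length 5; no longer one exists.

5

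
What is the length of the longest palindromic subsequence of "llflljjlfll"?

One longest palindromic subsequence is llfljjlfll (positions 1,2,3,4,6,7,8,9,10,11); it reads the same forward and backward, and the interval DP gives dp[1][11] = 10.

10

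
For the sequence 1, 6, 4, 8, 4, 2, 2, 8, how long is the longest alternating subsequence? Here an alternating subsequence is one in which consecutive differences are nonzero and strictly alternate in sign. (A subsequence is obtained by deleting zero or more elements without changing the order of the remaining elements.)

A longest alternating subsequence is 1, 6, 4, 8, 4, 8 (positions 1,2,3,4,5,8); its 5 consecutive differences strictly alternate in sign, and length 6 is optimal.

6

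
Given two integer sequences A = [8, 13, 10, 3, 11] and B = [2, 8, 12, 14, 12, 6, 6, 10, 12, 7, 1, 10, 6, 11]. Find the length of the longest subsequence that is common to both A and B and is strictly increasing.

A longest common strictly increasing subsequence is 8, 10, 11 (length 3); it appears in order in both A and B, and no longer such subsequence exists.

3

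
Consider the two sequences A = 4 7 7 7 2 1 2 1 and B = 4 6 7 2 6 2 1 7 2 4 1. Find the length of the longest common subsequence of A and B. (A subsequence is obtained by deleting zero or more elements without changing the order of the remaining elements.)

A longest common subsequence is 4, 7, 2, 1, 2, 1 (length 6); the LCS DP confirms no longer common subsequence exists.

6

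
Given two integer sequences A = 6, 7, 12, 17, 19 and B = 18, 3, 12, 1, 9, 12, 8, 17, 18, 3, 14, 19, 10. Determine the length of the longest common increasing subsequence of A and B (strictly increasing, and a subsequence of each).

3

For each value that appears in both, track the longest common increasing run ending there.
The best achievable length is 3; one witness is 12, 17, 19 (A-positions 3,4,5, B-positions 3,8,12).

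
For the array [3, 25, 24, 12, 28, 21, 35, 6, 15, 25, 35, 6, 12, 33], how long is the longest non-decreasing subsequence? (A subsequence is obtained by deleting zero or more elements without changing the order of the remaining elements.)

5

Scanning left to right, the best length ending at each element is: 3→1, 25→2, 24→2, 12→2, 28→3, 21→3, 35→4, 6→2, 15→3, 25→4, 35→5, 6→3, 12→4, 33→5.
So the longest non-decreasing subsequence has length 5, e.g. 3, 25, 28, 35, 35.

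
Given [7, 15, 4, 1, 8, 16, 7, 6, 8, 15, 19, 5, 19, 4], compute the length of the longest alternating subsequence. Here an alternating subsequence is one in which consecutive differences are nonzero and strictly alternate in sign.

9

Track the best alternating length ending on an up-step vs a down-step at each position: up/down = 1/1, 2/1, 1/3, 1/3, 4/3, 4/1, 4/5, 4/5, 6/5, 6/5, 6/1, 4/7, 8/1, 4/9.
The maximum over both is 9; one such subsequence is 7, 15, 4, 8, 7, 8, 5, 19, 4.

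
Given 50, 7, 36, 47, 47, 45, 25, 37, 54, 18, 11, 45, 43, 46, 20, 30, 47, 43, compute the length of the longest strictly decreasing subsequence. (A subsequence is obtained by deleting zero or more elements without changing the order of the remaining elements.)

Scanning left to right, the best length ending at each element is: 50→1, 7→2, 36→2, 47→2, 47→2, 45→3, 25→4, 37→4, 54→1, 18→5, 11→6, 45→3, 43→4, 46→3, 20→5, 30→5, 47→2, 43→4.
So the longest decreasing subsequence has length 6, e.g. 50, 47, 45, 25, 18, 11.

6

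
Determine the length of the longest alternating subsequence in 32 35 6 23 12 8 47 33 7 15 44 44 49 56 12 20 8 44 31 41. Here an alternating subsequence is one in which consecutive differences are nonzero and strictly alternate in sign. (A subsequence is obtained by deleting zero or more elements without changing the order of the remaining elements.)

14

A longest alternating subsequence is 32, 35, 6, 23, 12, 47, 7, 15, 12, 20, 8, 44, 31, 41 (positions 1,2,3,4,5,7,9,10,15,16,17,18,19,20); its 13 consecutive differences strictly alternate in sign, and length 14 is optimal.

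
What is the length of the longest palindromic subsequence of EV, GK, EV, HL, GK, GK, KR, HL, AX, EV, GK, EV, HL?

One longest palindromic subsequence is EV GK EV HL GK GK HL EV GK EV (positions 1,2,3,4,5,6,8,10,11,12); it reads the same forward and backward, and the interval DP gives dp[1][13] = 10.

10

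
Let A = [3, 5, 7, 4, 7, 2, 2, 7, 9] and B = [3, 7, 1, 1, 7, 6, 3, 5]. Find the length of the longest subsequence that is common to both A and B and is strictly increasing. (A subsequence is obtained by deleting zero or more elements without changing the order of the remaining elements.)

2

A longest common strictly increasing subsequence is 3, 7 (length 2); it appears in order in both A and B, and no longer such subsequence exists.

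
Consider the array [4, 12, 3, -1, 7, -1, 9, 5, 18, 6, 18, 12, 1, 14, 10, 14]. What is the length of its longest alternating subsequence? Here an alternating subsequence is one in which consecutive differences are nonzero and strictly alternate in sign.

A longest alternating subsequence is 4, 12, 3, 7, -1, 9, 5, 18, 6, 18, 12, 14, 10, 14 (positions 1,2,3,5,6,7,8,9,10,11,12,14,15,16); its 13 consecutive differences strictly alternate in sign, and length 14 is optimal.

14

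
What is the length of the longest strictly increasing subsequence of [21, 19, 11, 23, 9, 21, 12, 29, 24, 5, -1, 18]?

Scanning left to right, the best length ending at each element is: 21→1, 19→1, 11→1, 23→2, 9→1, 21→2, 12→2, 29→3, 24→3, 5→1, -1→1, 18→3.
So the longest increasing subsequence has length 3, e.g. 21, 23, 29.

3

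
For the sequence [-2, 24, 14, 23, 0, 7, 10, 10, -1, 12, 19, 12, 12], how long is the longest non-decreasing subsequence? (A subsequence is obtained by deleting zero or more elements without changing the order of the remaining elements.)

One longest non-decreasing subsequence is -2, 0, 7, 10, 10, 12, 12, 12 (positions 1,5,6,7,8,10,12,13), of length 8; no longer one exists.

8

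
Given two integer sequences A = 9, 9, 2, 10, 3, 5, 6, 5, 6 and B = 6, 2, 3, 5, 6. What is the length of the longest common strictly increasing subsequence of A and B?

A longest common strictly increasing subsequence is 2, 3, 5, 6 (length 4); it appears in order in both A and B, and no longer such subsequence exists.

4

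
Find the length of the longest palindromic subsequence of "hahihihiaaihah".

Using dp[i][j] = 2 + dp[i+1][j−1] if the ends match, else max(dp[i+1][j], dp[i][j−1]):
dp[1][14] = 11. A witness is hahiihiihah at positions 1,2,3,4,6,7,8,11,12,13,14.

11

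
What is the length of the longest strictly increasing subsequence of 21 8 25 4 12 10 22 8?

3

Scanning left to right, the best length ending at each element is: 21→1, 8→1, 25→2, 4→1, 12→2, 10→2, 22→3, 8→2.
So the longest increasing subsequence has length 3, e.g. 8, 12, 22.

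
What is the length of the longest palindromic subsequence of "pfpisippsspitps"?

8

Using dp[i][j] = 2 + dp[i+1][j−1] if the ends match, else max(dp[i+1][j], dp[i][j−1]):
dp[1][15] = 8. A witness is sppsspps at positions 5,7,8,9,10,11,14,15.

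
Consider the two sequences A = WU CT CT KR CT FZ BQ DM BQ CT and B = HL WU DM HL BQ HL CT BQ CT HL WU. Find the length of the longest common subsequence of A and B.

A longest common subsequence is WU, CT, BQ, CT (length 4); the LCS DP confirms no longer common subsequence exists.

4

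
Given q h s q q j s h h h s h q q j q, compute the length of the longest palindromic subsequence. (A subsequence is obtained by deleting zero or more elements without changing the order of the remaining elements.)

One longest palindromic subsequence is qqqshhhsqqq (positions 1,4,5,7,8,9,10,11,13,14,16); it reads the same forward and backward, and the interval DP gives dp[1][16] = 11.

11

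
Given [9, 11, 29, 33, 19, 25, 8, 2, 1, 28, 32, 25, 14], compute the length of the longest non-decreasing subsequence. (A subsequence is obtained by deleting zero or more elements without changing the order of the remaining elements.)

6

One longest non-decreasing subsequence is 9, 11, 19, 25, 28, 32 (positions 1,2,5,6,10,11), of length 6; no longer one exists.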